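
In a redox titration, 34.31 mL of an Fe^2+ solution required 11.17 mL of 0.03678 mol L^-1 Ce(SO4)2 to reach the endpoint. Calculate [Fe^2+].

0.0120 M

n(Ce(SO4)2) = 0.03678 x 0.01117 = 0.0004108 mol.
From the balanced equation, 1 mol Ce(SO4)2 reacts with 1 mol Fe^2+, so n(Fe^2+) = 0.0004108 x 1/1 = 0.0004108 mol.
[Fe^2+] = 0.0004108 / 0.03431 L = 0.0120 M.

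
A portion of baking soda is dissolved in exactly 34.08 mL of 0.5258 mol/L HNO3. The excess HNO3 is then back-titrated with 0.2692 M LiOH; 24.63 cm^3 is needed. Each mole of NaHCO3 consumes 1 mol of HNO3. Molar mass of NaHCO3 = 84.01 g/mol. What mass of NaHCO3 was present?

0.948 g

Total n(HNO3) added = 0.5258 x 0.03408 = 0.01792 mol.
n(LiOH) used = 0.2692 x 0.02463 = 0.006630 mol, which equals the excess n(HNO3).
So n(HNO3) consumed by the sample = 0.01792 - 0.006630 = 0.01129 mol.
n(NaHCO3) = 0.01129 / 1 = 0.01129 mol.
mass = 0.01129 mol x 84.01 g/mol = 0.948 g.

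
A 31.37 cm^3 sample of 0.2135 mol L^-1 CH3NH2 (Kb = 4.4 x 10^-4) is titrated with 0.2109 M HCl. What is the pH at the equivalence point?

n(CH3NH2) = 0.2135 x 0.03137 = 0.006697 mol; V(HCl) at equivalence = 0.006697/0.2109 = 0.03176 L.
At equivalence the base is fully converted to CH3NH3+; total volume = 0.06313 L, so [CH3NH3+] = 0.006697/0.06313 = 0.1061 M.
Ka(CH3NH3+) = Kw/Kb = 1.0e-14 / 4.4 x 10^-4 = 2.27e-11.
[H^+] = sqrt(Ka x [CH3NH3+]) = sqrt(2.27e-11 x 0.1061) = 1.55e-6 M.
pH = -log(1.55e-6) = 5.81.

5.81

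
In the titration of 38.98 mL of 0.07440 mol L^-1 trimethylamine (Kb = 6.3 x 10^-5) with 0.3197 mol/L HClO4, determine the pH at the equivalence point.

5.51

n((CH3)3N) = 0.07440 x 0.03898 = 0.002900 mol; V(HClO4) at equivalence = 0.002900/0.3197 = 0.009071 L.
At equivalence the base is fully converted to (CH3)3NH+; total volume = 0.04805 L, so [(CH3)3NH+] = 0.002900/0.04805 = 0.06035 M.
Ka((CH3)3NH+) = Kw/Kb = 1.0e-14 / 6.3 x 10^-5 = 1.59e-10.
[H^+] = sqrt(Ka x [(CH3)3NH+]) = sqrt(1.59e-10 x 0.06035) = 3.10e-6 M.
pH = -log(3.10e-6) = 5.51.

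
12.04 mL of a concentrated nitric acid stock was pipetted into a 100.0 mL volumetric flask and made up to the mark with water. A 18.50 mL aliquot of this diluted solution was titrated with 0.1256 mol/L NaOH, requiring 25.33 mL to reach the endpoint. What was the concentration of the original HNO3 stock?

n(NaOH) = 0.1256 x 0.02533 = 0.003181 mol.
n(HNO3) in the aliquot = 0.003181 mol.
[diluted HNO3] = 0.003181 / 0.01850 = 0.1720 M.
Dilution factor = 100.0/12.04 = 8.306, so [stock] = 0.1720 x 8.306 = 1.43 M.

1.43 M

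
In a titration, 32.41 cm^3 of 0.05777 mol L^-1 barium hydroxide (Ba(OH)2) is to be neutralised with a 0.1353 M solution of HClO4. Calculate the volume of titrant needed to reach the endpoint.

n(Ba(OH)2) = 0.05777 mol/L x 0.03241 L = 0.001872 mol.
The neutralisation is 1 Ba(OH)2 : 2 HClO4, so n(HClO4) = 0.001872 x 2/1 = 0.003745 mol.
V(HClO4) = 0.003745 / 0.1353 = 0.02768 L = 27.7 mL.

27.7 mL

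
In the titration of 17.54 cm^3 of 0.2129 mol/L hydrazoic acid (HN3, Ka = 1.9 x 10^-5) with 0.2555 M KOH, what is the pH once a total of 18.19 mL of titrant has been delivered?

12.41

n(acid) = 0.2129 x 0.01754 = 0.003734 mol; n(KOH) added = 0.2555 x 0.01819 = 0.004648 mol.
Base is in excess by 0.004648 - 0.003734 = 0.0009133 mol in a total volume of 0.03573 L.
[OH^-] = 0.0009133/0.03573 = 0.02556 M, so pOH = 1.59 and pH = 14.00 - 1.59 = 12.41.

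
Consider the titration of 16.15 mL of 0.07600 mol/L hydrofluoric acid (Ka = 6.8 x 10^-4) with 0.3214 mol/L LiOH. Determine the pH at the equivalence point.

n(HF) = 0.07600 x 0.01615 = 0.001227 mol; V(LiOH) at equivalence = 0.001227/0.3214 = 0.003819 L.
At equivalence all the acid is converted to F-; total volume = 0.01615 + 0.003819 = 0.01997 L, so [F-] = 0.001227/0.01997 = 0.06147 M.
Kb = Kw/Ka = 1.0e-14 / 6.8 x 10^-4 = 1.47e-11.
[OH^-] = sqrt(Kb x [F-]) = sqrt(1.47e-11 x 0.06147) = 9.51e-7 M.
pOH = 6.02, so pH = 14.00 - 6.02 = 7.98.

7.98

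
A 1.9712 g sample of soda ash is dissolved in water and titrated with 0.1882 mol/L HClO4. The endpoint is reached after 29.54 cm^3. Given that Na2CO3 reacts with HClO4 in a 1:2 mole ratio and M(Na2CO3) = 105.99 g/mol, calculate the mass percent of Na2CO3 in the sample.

n(HClO4) = 0.1882 x 0.02954 = 0.005559 mol.
n(Na2CO3) = 0.005559 / 2 = 0.002780 mol.
mass of Na2CO3 = 0.002780 x 105.99 = 0.2946 g.
% purity = 0.2946 / 1.9712 x 100 = 14.9%.

14.9%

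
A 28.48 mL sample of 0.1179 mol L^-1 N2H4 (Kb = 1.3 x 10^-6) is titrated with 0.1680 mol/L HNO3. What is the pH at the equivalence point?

4.64

n(N2H4) = 0.1179 x 0.02848 = 0.003358 mol; V(HNO3) at equivalence = 0.003358/0.1680 = 0.01999 L.
At equivalence the base is fully converted to N2H5+; total volume = 0.04847 L, so [N2H5+] = 0.003358/0.04847 = 0.06928 M.
Ka(N2H5+) = Kw/Kb = 1.0e-14 / 1.3 x 10^-6 = 7.69e-9.
[H^+] = sqrt(Ka x [N2H5+]) = sqrt(7.69e-9 x 0.06928) = 2.31e-5 M.
pH = -log(2.31e-5) = 4.64.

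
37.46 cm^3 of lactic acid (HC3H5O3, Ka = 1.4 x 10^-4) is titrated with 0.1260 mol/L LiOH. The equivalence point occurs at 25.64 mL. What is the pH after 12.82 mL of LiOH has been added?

12.82 mL is exactly half the equivalence volume (25.64/2), i.e. the half-equivalence point.
There, n(HA) = n(A^-), so pH = pKa = -log(1.4 x 10^-4) = 3.85.

3.85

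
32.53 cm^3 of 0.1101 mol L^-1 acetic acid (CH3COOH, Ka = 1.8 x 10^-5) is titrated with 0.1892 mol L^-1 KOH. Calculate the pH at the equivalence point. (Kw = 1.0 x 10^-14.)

8.79

n(CH3COOH) = 0.1101 x 0.03253 = 0.003582 mol; V(KOH) at equivalence = 0.003582/0.1892 = 0.01893 L.
At equivalence all the acid is converted to CH3COO-; total volume = 0.03253 + 0.01893 = 0.05146 L, so [CH3COO-] = 0.003582/0.05146 = 0.06960 M.
Kb = Kw/Ka = 1.0e-14 / 1.8 x 10^-5 = 5.56e-10.
[OH^-] = sqrt(Kb x [CH3COO-]) = sqrt(5.56e-10 x 0.06960) = 6.22e-6 M.
pOH = 5.21, so pH = 14.00 - 5.21 = 8.79.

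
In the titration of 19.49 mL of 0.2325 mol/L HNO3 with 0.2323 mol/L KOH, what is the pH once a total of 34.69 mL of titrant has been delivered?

12.81

n(acid) = 0.2325 x 0.01949 = 0.004531 mol; n(KOH) added = 0.2323 x 0.03469 = 0.008058 mol.
Base is in excess by 0.008058 - 0.004531 = 0.003527 mol in a total volume of 0.05418 L.
[OH^-] = 0.003527/0.05418 = 0.06510 M, so pOH = 1.19 and pH = 14.00 - 1.19 = 12.81.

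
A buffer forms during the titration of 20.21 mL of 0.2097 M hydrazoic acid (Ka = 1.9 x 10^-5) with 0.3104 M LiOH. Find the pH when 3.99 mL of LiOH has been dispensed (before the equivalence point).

4.34

Initial n(HN3) = 0.2097 x 0.02021 = 0.004238 mol.
n(LiOH) added = 0.3104 x 0.003990 = 0.001238 mol, converting that many moles of HN3 to N3-.
Remaining n(HN3) = 0.003000 mol; n(N3-) = 0.001238 mol.
By Henderson-Hasselbalch, pH = pKa + log([A^-]/[HA]) = 4.72 + log(0.001238/0.003000) = 4.72 + (-0.38) = 4.34.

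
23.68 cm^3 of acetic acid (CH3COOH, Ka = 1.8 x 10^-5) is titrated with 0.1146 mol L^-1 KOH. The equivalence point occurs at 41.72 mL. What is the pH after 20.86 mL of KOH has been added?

4.74

20.86 mL is exactly half the equivalence volume (41.72/2), i.e. the half-equivalence point.
There, n(HA) = n(A^-), so pH = pKa = -log(1.8 x 10^-5) = 4.74.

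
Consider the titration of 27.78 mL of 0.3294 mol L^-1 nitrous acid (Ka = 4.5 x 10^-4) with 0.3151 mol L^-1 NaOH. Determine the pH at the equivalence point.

n(HNO2) = 0.3294 x 0.02778 = 0.009151 mol; V(NaOH) at equivalence = 0.009151/0.3151 = 0.02904 L.
At equivalence all the acid is converted to NO2-; total volume = 0.02778 + 0.02904 = 0.05682 L, so [NO2-] = 0.009151/0.05682 = 0.1610 M.
Kb = Kw/Ka = 1.0e-14 / 4.5 x 10^-4 = 2.22e-11.
[OH^-] = sqrt(Kb x [NO2-]) = sqrt(2.22e-11 x 0.1610) = 1.89e-6 M.
pOH = 5.72, so pH = 14.00 - 5.72 = 8.28.

8.28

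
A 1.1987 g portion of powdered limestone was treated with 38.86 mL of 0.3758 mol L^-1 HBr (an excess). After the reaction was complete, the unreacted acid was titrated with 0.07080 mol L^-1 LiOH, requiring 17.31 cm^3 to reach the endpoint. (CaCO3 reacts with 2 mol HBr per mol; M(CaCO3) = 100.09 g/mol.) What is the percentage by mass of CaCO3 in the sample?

55.9%

Total n(HBr) added = 0.3758 x 0.03886 = 0.01460 mol.
n(LiOH) used = 0.07080 x 0.01731 = 0.001226 mol, which equals the excess n(HBr).
So n(HBr) consumed by the sample = 0.01460 - 0.001226 = 0.01338 mol.
n(CaCO3) = 0.01338 / 2 = 0.006689 mol.
mass CaCO3 = 0.006689 x 100.09 = 0.6695 g, so %CaCO3 = 0.6695/1.1987 x 100 = 55.9%.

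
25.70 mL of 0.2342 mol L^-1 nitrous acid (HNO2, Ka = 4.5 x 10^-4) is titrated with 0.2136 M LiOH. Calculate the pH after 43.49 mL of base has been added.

n(acid) = 0.2342 x 0.02570 = 0.006019 mol; n(LiOH) added = 0.2136 x 0.04349 = 0.009289 mol.
Base is in excess by 0.009289 - 0.006019 = 0.003271 mol in a total volume of 0.06919 L.
[OH^-] = 0.003271/0.06919 = 0.04727 M, so pOH = 1.33 and pH = 14.00 - 1.33 = 12.67.

12.67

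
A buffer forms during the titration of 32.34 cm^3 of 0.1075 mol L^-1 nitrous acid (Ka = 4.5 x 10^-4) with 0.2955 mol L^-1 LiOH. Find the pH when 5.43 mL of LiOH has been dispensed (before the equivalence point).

3.28

Initial n(HNO2) = 0.1075 x 0.03234 = 0.003477 mol.
n(LiOH) added = 0.2955 x 0.005430 = 0.001605 mol, converting that many moles of HNO2 to NO2-.
Remaining n(HNO2) = 0.001872 mol; n(NO2-) = 0.001605 mol.
By Henderson-Hasselbalch, pH = pKa + log([A^-]/[HA]) = 3.35 + log(0.001605/0.001872) = 3.35 + (-0.07) = 3.28.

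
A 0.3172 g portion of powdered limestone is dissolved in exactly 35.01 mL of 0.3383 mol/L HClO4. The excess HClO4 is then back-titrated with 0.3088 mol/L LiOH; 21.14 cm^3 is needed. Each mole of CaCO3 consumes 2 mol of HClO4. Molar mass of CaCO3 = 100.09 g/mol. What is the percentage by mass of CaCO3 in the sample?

83.9%

Total n(HClO4) added = 0.3383 x 0.03501 = 0.01184 mol.
n(LiOH) used = 0.3088 x 0.02114 = 0.006528 mol, which equals the excess n(HClO4).
So n(HClO4) consumed by the sample = 0.01184 - 0.006528 = 0.005316 mol.
n(CaCO3) = 0.005316 / 2 = 0.002658 mol.
mass CaCO3 = 0.002658 x 100.09 = 0.2660 g, so %CaCO3 = 0.2660/0.3172 x 100 = 83.9%.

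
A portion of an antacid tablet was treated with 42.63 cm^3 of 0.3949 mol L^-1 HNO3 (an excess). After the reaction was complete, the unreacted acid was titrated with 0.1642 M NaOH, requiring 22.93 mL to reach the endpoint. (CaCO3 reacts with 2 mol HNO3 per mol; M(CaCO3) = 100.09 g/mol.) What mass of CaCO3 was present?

0.654 g

Total n(HNO3) added = 0.3949 x 0.04263 = 0.01683 mol.
n(NaOH) used = 0.1642 x 0.02293 = 0.003765 mol, which equals the excess n(HNO3).
So n(HNO3) consumed by the sample = 0.01683 - 0.003765 = 0.01307 mol.
n(CaCO3) = 0.01307 / 2 = 0.006535 mol.
mass = 0.006535 mol x 100.09 g/mol = 0.654 g.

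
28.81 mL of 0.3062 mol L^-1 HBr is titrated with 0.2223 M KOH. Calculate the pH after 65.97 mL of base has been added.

12.79

n(acid) = 0.3062 x 0.02881 = 0.008822 mol; n(KOH) added = 0.2223 x 0.06597 = 0.01467 mol.
Base is in excess by 0.01467 - 0.008822 = 0.005844 mol in a total volume of 0.09478 L.
[OH^-] = 0.005844/0.09478 = 0.06165 M, so pOH = 1.21 and pH = 14.00 - 1.21 = 12.79.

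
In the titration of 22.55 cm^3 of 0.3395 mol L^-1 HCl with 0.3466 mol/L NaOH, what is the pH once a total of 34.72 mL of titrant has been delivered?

12.88

n(acid) = 0.3395 x 0.02255 = 0.007656 mol; n(NaOH) added = 0.3466 x 0.03472 = 0.01203 mol.
Base is in excess by 0.01203 - 0.007656 = 0.004378 mol in a total volume of 0.05727 L.
[OH^-] = 0.004378/0.05727 = 0.07645 M, so pOH = 1.12 and pH = 14.00 - 1.12 = 12.88.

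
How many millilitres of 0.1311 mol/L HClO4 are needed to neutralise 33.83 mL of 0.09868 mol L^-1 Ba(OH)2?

n(Ba(OH)2) = 0.09868 mol/L x 0.03383 L = 0.003338 mol.
The neutralisation is 1 Ba(OH)2 : 2 HClO4, so n(HClO4) = 0.003338 x 2/1 = 0.006677 mol.
V(HClO4) = 0.006677 / 0.1311 = 0.05093 L = 50.9 mL.

50.9 mL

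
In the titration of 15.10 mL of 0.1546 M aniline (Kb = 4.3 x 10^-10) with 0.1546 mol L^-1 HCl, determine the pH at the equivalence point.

n(C6H5NH2) = 0.1546 x 0.01510 = 0.002334 mol; V(HCl) at equivalence = 0.002334/0.1546 = 0.01510 L.
At equivalence the base is fully converted to C6H5NH3+; total volume = 0.03020 L, so [C6H5NH3+] = 0.002334/0.03020 = 0.07730 M.
Ka(C6H5NH3+) = Kw/Kb = 1.0e-14 / 4.3 x 10^-10 = 2.33e-5.
[H^+] = sqrt(Ka x [C6H5NH3+]) = sqrt(2.33e-5 x 0.07730) = 0.00134 M.
pH = -log(0.00134) = 2.87.

2.87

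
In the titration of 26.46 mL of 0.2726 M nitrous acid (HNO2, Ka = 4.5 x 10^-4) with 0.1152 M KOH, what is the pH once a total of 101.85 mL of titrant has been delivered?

12.55

n(acid) = 0.2726 x 0.02646 = 0.007213 mol; n(KOH) added = 0.1152 x 0.1018 = 0.01173 mol.
Base is in excess by 0.01173 - 0.007213 = 0.004520 mol in a total volume of 0.1283 L.
[OH^-] = 0.004520/0.1283 = 0.03523 M, so pOH = 1.45 and pH = 14.00 - 1.45 = 12.55.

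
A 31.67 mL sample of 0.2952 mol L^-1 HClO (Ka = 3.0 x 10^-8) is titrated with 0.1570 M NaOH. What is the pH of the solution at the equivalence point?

n(HClO) = 0.2952 x 0.03167 = 0.009349 mol; V(NaOH) at equivalence = 0.009349/0.1570 = 0.05955 L.
At equivalence all the acid is converted to ClO-; total volume = 0.03167 + 0.05955 = 0.09122 L, so [ClO-] = 0.009349/0.09122 = 0.1025 M.
Kb = Kw/Ka = 1.0e-14 / 3.0 x 10^-8 = 3.33e-7.
[OH^-] = sqrt(Kb x [ClO-]) = sqrt(3.33e-7 x 0.1025) = 0.000185 M.
pOH = 3.73, so pH = 14.00 - 3.73 = 10.27.

10.27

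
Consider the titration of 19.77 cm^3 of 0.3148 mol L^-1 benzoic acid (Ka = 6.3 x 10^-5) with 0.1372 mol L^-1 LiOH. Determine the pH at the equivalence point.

8.59

n(C6H5COOH) = 0.3148 x 0.01977 = 0.006224 mol; V(LiOH) at equivalence = 0.006224/0.1372 = 0.04536 L.
At equivalence all the acid is converted to C6H5COO-; total volume = 0.01977 + 0.04536 = 0.06513 L, so [C6H5COO-] = 0.006224/0.06513 = 0.09555 M.
Kb = Kw/Ka = 1.0e-14 / 6.3 x 10^-5 = 1.59e-10.
[OH^-] = sqrt(Kb x [C6H5COO-]) = sqrt(1.59e-10 x 0.09555) = 3.89e-6 M.
pOH = 5.41, so pH = 14.00 - 5.41 = 8.59.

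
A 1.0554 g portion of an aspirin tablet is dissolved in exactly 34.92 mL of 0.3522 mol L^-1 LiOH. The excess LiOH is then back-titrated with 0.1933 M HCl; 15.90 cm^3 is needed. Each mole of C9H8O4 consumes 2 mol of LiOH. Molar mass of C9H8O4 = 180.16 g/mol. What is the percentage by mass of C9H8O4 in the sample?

78.7%

Total n(LiOH) added = 0.3522 x 0.03492 = 0.01230 mol.
n(HCl) used = 0.1933 x 0.01590 = 0.003073 mol, which equals the excess n(LiOH).
So n(LiOH) consumed by the sample = 0.01230 - 0.003073 = 0.009225 mol.
n(C9H8O4) = 0.009225 / 2 = 0.004613 mol.
mass C9H8O4 = 0.004613 x 180.16 = 0.8310 g, so %C9H8O4 = 0.8310/1.0554 x 100 = 78.7%.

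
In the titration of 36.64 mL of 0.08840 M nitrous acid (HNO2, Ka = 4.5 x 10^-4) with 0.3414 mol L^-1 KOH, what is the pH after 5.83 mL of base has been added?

Initial n(HNO2) = 0.08840 x 0.03664 = 0.003239 mol.
n(KOH) added = 0.3414 x 0.005830 = 0.001990 mol, converting that many moles of HNO2 to NO2-.
Remaining n(HNO2) = 0.001249 mol; n(NO2-) = 0.001990 mol.
By Henderson-Hasselbalch, pH = pKa + log([A^-]/[HA]) = 3.35 + log(0.001990/0.001249) = 3.35 + (+0.20) = 3.55.

3.55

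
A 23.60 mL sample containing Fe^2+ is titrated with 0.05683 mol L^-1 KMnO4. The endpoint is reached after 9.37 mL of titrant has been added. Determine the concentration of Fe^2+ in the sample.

0.113 M

n(KMnO4) = 0.05683 x 0.009370 = 0.0005325 mol.
From the balanced equation, 1 mol KMnO4 reacts with 5 mol Fe^2+, so n(Fe^2+) = 0.0005325 x 5/1 = 0.002662 mol.
[Fe^2+] = 0.002662 / 0.02360 L = 0.113 M.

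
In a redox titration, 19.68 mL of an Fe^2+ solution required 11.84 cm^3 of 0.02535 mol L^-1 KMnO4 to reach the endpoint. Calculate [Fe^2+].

n(KMnO4) = 0.02535 x 0.01184 = 0.0003001 mol.
From the balanced equation, 1 mol KMnO4 reacts with 5 mol Fe^2+, so n(Fe^2+) = 0.0003001 x 5/1 = 0.001501 mol.
[Fe^2+] = 0.001501 / 0.01968 L = 0.0763 M.

0.0763 M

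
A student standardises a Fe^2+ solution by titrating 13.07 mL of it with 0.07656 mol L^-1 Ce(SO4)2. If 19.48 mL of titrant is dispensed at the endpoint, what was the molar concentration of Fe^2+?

n(Ce(SO4)2) = 0.07656 x 0.01948 = 0.001491 mol.
From the balanced equation, 1 mol Ce(SO4)2 reacts with 1 mol Fe^2+, so n(Fe^2+) = 0.001491 x 1/1 = 0.001491 mol.
[Fe^2+] = 0.001491 / 0.01307 L = 0.114 M.

0.114 M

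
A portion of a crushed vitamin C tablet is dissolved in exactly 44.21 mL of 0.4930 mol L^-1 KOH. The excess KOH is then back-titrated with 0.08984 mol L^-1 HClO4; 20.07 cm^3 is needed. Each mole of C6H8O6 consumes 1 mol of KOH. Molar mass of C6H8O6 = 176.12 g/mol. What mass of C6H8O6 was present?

Total n(KOH) added = 0.4930 x 0.04421 = 0.02180 mol.
n(HClO4) used = 0.08984 x 0.02007 = 0.001803 mol, which equals the excess n(KOH).
So n(KOH) consumed by the sample = 0.02180 - 0.001803 = 0.01999 mol.
n(C6H8O6) = 0.01999 / 1 = 0.01999 mol.
mass = 0.01999 mol x 176.12 g/mol = 3.52 g.

3.52 g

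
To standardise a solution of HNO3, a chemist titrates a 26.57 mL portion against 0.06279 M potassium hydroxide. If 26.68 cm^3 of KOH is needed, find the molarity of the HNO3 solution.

0.0630 M

n(KOH) delivered = 0.06279 x 0.02668 = 0.001675 mol.
For a 1:1 reaction, n(HNO3) = 0.001675 mol.
[HNO3] = 0.001675 mol / 0.02657 L = 0.0630 M.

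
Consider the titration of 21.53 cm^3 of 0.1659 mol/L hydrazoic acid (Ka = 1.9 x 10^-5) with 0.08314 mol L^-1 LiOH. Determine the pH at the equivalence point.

8.73

n(HN3) = 0.1659 x 0.02153 = 0.003572 mol; V(LiOH) at equivalence = 0.003572/0.08314 = 0.04296 L.
At equivalence all the acid is converted to N3-; total volume = 0.02153 + 0.04296 = 0.06449 L, so [N3-] = 0.003572/0.06449 = 0.05538 M.
Kb = Kw/Ka = 1.0e-14 / 1.9 x 10^-5 = 5.26e-10.
[OH^-] = sqrt(Kb x [N3-]) = sqrt(5.26e-10 x 0.05538) = 5.40e-6 M.
pOH = 5.27, so pH = 14.00 - 5.27 = 8.73.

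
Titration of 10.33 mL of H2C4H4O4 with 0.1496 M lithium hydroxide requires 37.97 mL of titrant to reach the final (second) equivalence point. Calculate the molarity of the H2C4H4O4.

n(LiOH) = 0.1496 x 0.03797 = 0.005680 mol.
At the final (second) equivalence point, 2 mol OH^- react per mol H2C4H4O4, so n(H2C4H4O4) = 0.005680 / 2 = 0.002840 mol.
[H2C4H4O4] = 0.002840 / 0.01033 L = 0.275 M.

0.275 M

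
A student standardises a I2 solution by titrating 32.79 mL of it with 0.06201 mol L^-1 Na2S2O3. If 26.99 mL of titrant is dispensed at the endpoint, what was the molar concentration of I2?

0.0255 M

n(Na2S2O3) = 0.06201 x 0.02699 = 0.001674 mol.
From the balanced equation, 2 mol Na2S2O3 reacts with 1 mol I2, so n(I2) = 0.001674 x 1/2 = 0.0008368 mol.
[I2] = 0.0008368 / 0.03279 L = 0.0255 M.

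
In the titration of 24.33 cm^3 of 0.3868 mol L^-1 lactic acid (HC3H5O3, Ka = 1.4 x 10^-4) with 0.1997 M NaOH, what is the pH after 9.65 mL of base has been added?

Initial n(HC3H5O3) = 0.3868 x 0.02433 = 0.009411 mol.
n(NaOH) added = 0.1997 x 0.009650 = 0.001927 mol, converting that many moles of HC3H5O3 to C3H5O3-.
Remaining n(HC3H5O3) = 0.007484 mol; n(C3H5O3-) = 0.001927 mol.
By Henderson-Hasselbalch, pH = pKa + log([A^-]/[HA]) = 3.85 + log(0.001927/0.007484) = 3.85 + (-0.59) = 3.26.

3.26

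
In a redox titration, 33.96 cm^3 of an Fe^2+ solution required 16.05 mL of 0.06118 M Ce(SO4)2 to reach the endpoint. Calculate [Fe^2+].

n(Ce(SO4)2) = 0.06118 x 0.01605 = 0.0009819 mol.
From the balanced equation, 1 mol Ce(SO4)2 reacts with 1 mol Fe^2+, so n(Fe^2+) = 0.0009819 x 1/1 = 0.0009819 mol.
[Fe^2+] = 0.0009819 / 0.03396 L = 0.0289 M.

0.0289 M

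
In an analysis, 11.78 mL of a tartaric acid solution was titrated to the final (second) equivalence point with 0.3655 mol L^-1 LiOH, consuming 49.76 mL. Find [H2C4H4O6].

n(LiOH) = 0.3655 x 0.04976 = 0.01819 mol.
At the final (second) equivalence point, 2 mol OH^- react per mol H2C4H4O6, so n(H2C4H4O6) = 0.01819 / 2 = 0.009094 mol.
[H2C4H4O6] = 0.009094 / 0.01178 L = 0.772 M.

0.772 M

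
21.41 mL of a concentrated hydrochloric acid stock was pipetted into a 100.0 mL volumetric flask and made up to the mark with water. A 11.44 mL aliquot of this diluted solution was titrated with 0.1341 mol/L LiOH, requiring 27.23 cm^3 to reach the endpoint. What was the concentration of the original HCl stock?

1.49 M

n(LiOH) = 0.1341 x 0.02723 = 0.003652 mol.
n(HCl) in the aliquot = 0.003652 mol.
[diluted HCl] = 0.003652 / 0.01144 = 0.3192 M.
Dilution factor = 100.0/21.41 = 4.671, so [stock] = 0.3192 x 4.671 = 1.49 M.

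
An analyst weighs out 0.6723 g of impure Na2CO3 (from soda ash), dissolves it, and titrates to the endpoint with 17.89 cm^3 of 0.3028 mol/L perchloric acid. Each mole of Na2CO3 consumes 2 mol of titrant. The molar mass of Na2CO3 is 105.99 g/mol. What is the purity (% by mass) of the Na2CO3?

42.7%

n(HClO4) = 0.3028 x 0.01789 = 0.005417 mol.
n(Na2CO3) = 0.005417 / 2 = 0.002709 mol.
mass of Na2CO3 = 0.002709 x 105.99 = 0.2871 g.
% purity = 0.2871 / 0.6723 x 100 = 42.7%.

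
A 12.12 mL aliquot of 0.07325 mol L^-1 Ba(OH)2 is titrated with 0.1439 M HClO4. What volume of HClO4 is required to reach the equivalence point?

n(Ba(OH)2) = 0.07325 mol/L x 0.01212 L = 0.0008878 mol.
The neutralisation is 1 Ba(OH)2 : 2 HClO4, so n(HClO4) = 0.0008878 x 2/1 = 0.001776 mol.
V(HClO4) = 0.001776 / 0.1439 = 0.01234 L = 12.3 mL.

12.3 mL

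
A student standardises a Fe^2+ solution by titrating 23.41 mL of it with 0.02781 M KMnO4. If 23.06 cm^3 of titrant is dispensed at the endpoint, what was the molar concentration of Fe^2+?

0.137 M

n(KMnO4) = 0.02781 x 0.02306 = 0.0006413 mol.
From the balanced equation, 1 mol KMnO4 reacts with 5 mol Fe^2+, so n(Fe^2+) = 0.0006413 x 5/1 = 0.003206 mol.
[Fe^2+] = 0.003206 / 0.02341 L = 0.137 M.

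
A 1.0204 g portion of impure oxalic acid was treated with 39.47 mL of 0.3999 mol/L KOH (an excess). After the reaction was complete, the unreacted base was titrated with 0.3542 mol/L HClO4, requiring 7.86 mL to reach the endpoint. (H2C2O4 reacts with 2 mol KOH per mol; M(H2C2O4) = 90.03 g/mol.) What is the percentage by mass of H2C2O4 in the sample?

57.3%

Total n(KOH) added = 0.3999 x 0.03947 = 0.01578 mol.
n(HClO4) used = 0.3542 x 0.007860 = 0.002784 mol, which equals the excess n(KOH).
So n(KOH) consumed by the sample = 0.01578 - 0.002784 = 0.01300 mol.
n(H2C2O4) = 0.01300 / 2 = 0.006500 mol.
mass H2C2O4 = 0.006500 x 90.03 = 0.5852 g, so %H2C2O4 = 0.5852/1.0204 x 100 = 57.3%.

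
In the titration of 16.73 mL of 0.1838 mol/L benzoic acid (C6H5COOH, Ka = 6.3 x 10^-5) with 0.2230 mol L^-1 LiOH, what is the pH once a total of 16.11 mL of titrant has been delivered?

12.20

n(acid) = 0.1838 x 0.01673 = 0.003075 mol; n(LiOH) added = 0.2230 x 0.01611 = 0.003593 mol.
Base is in excess by 0.003593 - 0.003075 = 0.0005176 mol in a total volume of 0.03284 L.
[OH^-] = 0.0005176/0.03284 = 0.01576 M, so pOH = 1.80 and pH = 14.00 - 1.80 = 12.20.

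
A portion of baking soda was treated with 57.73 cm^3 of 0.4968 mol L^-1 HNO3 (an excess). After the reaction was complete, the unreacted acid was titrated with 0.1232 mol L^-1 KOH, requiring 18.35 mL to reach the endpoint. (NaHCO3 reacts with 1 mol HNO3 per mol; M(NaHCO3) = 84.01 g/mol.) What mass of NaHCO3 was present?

Total n(HNO3) added = 0.4968 x 0.05773 = 0.02868 mol.
n(KOH) used = 0.1232 x 0.01835 = 0.002261 mol, which equals the excess n(HNO3).
So n(HNO3) consumed by the sample = 0.02868 - 0.002261 = 0.02642 mol.
n(NaHCO3) = 0.02642 / 1 = 0.02642 mol.
mass = 0.02642 mol x 84.01 g/mol = 2.22 g.

2.22 g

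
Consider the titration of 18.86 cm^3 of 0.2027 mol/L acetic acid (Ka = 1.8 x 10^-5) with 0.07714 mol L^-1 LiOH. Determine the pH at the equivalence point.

8.75

n(CH3COOH) = 0.2027 x 0.01886 = 0.003823 mol; V(LiOH) at equivalence = 0.003823/0.07714 = 0.04956 L.
At equivalence all the acid is converted to CH3COO-; total volume = 0.01886 + 0.04956 = 0.06842 L, so [CH3COO-] = 0.003823/0.06842 = 0.05588 M.
Kb = Kw/Ka = 1.0e-14 / 1.8 x 10^-5 = 5.56e-10.
[OH^-] = sqrt(Kb x [CH3COO-]) = sqrt(5.56e-10 x 0.05588) = 5.57e-6 M.
pOH = 5.25, so pH = 14.00 - 5.25 = 8.75.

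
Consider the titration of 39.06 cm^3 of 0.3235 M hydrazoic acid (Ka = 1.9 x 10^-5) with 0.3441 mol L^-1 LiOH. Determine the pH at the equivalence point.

n(HN3) = 0.3235 x 0.03906 = 0.01264 mol; V(LiOH) at equivalence = 0.01264/0.3441 = 0.03672 L.
At equivalence all the acid is converted to N3-; total volume = 0.03906 + 0.03672 = 0.07578 L, so [N3-] = 0.01264/0.07578 = 0.1667 M.
Kb = Kw/Ka = 1.0e-14 / 1.9 x 10^-5 = 5.26e-10.
[OH^-] = sqrt(Kb x [N3-]) = sqrt(5.26e-10 x 0.1667) = 9.37e-6 M.
pOH = 5.03, so pH = 14.00 - 5.03 = 8.97.

8.97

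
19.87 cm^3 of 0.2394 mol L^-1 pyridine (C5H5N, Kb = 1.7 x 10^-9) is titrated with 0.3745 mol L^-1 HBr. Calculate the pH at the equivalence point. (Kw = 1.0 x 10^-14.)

3.03

n(C5H5N) = 0.2394 x 0.01987 = 0.004757 mol; V(HBr) at equivalence = 0.004757/0.3745 = 0.01270 L.
At equivalence the base is fully converted to C5H5NH+; total volume = 0.03257 L, so [C5H5NH+] = 0.004757/0.03257 = 0.1460 M.
Ka(C5H5NH+) = Kw/Kb = 1.0e-14 / 1.7 x 10^-9 = 5.88e-6.
[H^+] = sqrt(Ka x [C5H5NH+]) = sqrt(5.88e-6 x 0.1460) = 0.000927 M.
pH = -log(0.000927) = 3.03.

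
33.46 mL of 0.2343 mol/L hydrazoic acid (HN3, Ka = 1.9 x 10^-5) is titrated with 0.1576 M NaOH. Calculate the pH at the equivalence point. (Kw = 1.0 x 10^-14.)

8.85

n(HN3) = 0.2343 x 0.03346 = 0.007840 mol; V(NaOH) at equivalence = 0.007840/0.1576 = 0.04974 L.
At equivalence all the acid is converted to N3-; total volume = 0.03346 + 0.04974 = 0.08320 L, so [N3-] = 0.007840/0.08320 = 0.09422 M.
Kb = Kw/Ka = 1.0e-14 / 1.9 x 10^-5 = 5.26e-10.
[OH^-] = sqrt(Kb x [N3-]) = sqrt(5.26e-10 x 0.09422) = 7.04e-6 M.
pOH = 5.15, so pH = 14.00 - 5.15 = 8.85.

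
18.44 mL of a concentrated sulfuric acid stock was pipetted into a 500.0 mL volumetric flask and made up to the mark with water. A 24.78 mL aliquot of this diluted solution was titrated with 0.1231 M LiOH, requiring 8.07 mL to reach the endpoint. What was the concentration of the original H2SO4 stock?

0.544 M

n(LiOH) = 0.1231 x 0.008070 = 0.0009934 mol.
n(H2SO4) in the aliquot = 0.0009934 x 1/2 = 0.0004967 mol.
[diluted H2SO4] = 0.0004967 / 0.02478 = 0.02004 M.
Dilution factor = 500.0/18.44 = 27.11, so [stock] = 0.02004 x 27.11 = 0.544 M.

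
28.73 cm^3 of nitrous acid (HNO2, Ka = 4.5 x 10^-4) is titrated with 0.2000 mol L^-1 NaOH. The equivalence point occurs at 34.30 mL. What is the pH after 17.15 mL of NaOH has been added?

17.15 mL is exactly half the equivalence volume (34.30/2), i.e. the half-equivalence point.
There, n(HA) = n(A^-), so pH = pKa = -log(4.5 x 10^-4) = 3.35.

3.35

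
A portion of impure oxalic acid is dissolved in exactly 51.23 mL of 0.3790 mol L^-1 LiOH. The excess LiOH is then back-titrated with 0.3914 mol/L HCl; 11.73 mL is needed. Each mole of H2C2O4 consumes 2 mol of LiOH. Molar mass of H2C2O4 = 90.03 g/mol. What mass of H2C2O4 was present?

0.667 g

Total n(LiOH) added = 0.3790 x 0.05123 = 0.01942 mol.
n(HCl) used = 0.3914 x 0.01173 = 0.004591 mol, which equals the excess n(LiOH).
So n(LiOH) consumed by the sample = 0.01942 - 0.004591 = 0.01483 mol.
n(H2C2O4) = 0.01483 / 2 = 0.007413 mol.
mass = 0.007413 mol x 90.03 g/mol = 0.667 g.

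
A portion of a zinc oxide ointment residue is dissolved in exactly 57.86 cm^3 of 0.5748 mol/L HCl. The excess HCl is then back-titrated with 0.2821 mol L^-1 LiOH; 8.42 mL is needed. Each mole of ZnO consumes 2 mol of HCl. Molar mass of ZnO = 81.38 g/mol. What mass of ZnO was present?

Total n(HCl) added = 0.5748 x 0.05786 = 0.03326 mol.
n(LiOH) used = 0.2821 x 0.008420 = 0.002375 mol, which equals the excess n(HCl).
So n(HCl) consumed by the sample = 0.03326 - 0.002375 = 0.03088 mol.
n(ZnO) = 0.03088 / 2 = 0.01544 mol.
mass = 0.01544 mol x 81.38 g/mol = 1.26 g.

1.26 g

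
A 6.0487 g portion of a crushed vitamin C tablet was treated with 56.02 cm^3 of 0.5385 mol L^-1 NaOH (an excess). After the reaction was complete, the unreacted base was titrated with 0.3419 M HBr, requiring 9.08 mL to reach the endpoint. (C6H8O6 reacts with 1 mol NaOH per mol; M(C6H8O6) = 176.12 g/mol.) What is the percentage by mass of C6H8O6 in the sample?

Total n(NaOH) added = 0.5385 x 0.05602 = 0.03017 mol.
n(HBr) used = 0.3419 x 0.009080 = 0.003104 mol, which equals the excess n(NaOH).
So n(NaOH) consumed by the sample = 0.03017 - 0.003104 = 0.02706 mol.
n(C6H8O6) = 0.02706 / 1 = 0.02706 mol.
mass C6H8O6 = 0.02706 x 176.12 = 4.766 g, so %C6H8O6 = 4.766/6.0487 x 100 = 78.8%.

78.8%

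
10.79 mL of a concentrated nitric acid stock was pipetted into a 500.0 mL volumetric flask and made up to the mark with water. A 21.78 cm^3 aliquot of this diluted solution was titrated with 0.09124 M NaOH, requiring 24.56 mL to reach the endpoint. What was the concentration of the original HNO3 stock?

4.77 M

n(NaOH) = 0.09124 x 0.02456 = 0.002241 mol.
n(HNO3) in the aliquot = 0.002241 mol.
[diluted HNO3] = 0.002241 / 0.02178 = 0.1029 M.
Dilution factor = 500.0/10.79 = 46.34, so [stock] = 0.1029 x 46.34 = 4.77 M.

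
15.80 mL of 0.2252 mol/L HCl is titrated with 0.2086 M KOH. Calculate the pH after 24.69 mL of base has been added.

12.59

n(acid) = 0.2252 x 0.01580 = 0.003558 mol; n(KOH) added = 0.2086 x 0.02469 = 0.005150 mol.
Base is in excess by 0.005150 - 0.003558 = 0.001592 mol in a total volume of 0.04049 L.
[OH^-] = 0.001592/0.04049 = 0.03932 M, so pOH = 1.41 and pH = 14.00 - 1.41 = 12.59.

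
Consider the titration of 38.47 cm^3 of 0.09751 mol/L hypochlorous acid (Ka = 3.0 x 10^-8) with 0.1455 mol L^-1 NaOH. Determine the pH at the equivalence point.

n(HClO) = 0.09751 x 0.03847 = 0.003751 mol; V(NaOH) at equivalence = 0.003751/0.1455 = 0.02578 L.
At equivalence all the acid is converted to ClO-; total volume = 0.03847 + 0.02578 = 0.06425 L, so [ClO-] = 0.003751/0.06425 = 0.05838 M.
Kb = Kw/Ka = 1.0e-14 / 3.0 x 10^-8 = 3.33e-7.
[OH^-] = sqrt(Kb x [ClO-]) = sqrt(3.33e-7 x 0.05838) = 0.000140 M.
pOH = 3.86, so pH = 14.00 - 3.86 = 10.14.

10.14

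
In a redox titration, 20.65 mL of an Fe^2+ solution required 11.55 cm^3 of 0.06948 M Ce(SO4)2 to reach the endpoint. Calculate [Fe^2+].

0.0389 M

n(Ce(SO4)2) = 0.06948 x 0.01155 = 0.0008025 mol.
From the balanced equation, 1 mol Ce(SO4)2 reacts with 1 mol Fe^2+, so n(Fe^2+) = 0.0008025 x 1/1 = 0.0008025 mol.
[Fe^2+] = 0.0008025 / 0.02065 L = 0.0389 M.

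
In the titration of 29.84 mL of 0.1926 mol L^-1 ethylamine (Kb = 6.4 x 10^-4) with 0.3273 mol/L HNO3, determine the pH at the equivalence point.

n(C2H5NH2) = 0.1926 x 0.02984 = 0.005747 mol; V(HNO3) at equivalence = 0.005747/0.3273 = 0.01756 L.
At equivalence the base is fully converted to C2H5NH3+; total volume = 0.04740 L, so [C2H5NH3+] = 0.005747/0.04740 = 0.1213 M.
Ka(C2H5NH3+) = Kw/Kb = 1.0e-14 / 6.4 x 10^-4 = 1.56e-11.
[H^+] = sqrt(Ka x [C2H5NH3+]) = sqrt(1.56e-11 x 0.1213) = 1.38e-6 M.
pH = -log(1.38e-6) = 5.86.

5.86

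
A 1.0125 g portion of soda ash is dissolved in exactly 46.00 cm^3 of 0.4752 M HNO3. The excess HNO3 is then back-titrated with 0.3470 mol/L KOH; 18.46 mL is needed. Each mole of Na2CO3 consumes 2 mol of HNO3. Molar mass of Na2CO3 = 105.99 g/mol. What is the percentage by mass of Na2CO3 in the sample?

Total n(HNO3) added = 0.4752 x 0.04600 = 0.02186 mol.
n(KOH) used = 0.3470 x 0.01846 = 0.006406 mol, which equals the excess n(HNO3).
So n(HNO3) consumed by the sample = 0.02186 - 0.006406 = 0.01545 mol.
n(Na2CO3) = 0.01545 / 2 = 0.007727 mol.
mass Na2CO3 = 0.007727 x 105.99 = 0.8190 g, so %Na2CO3 = 0.8190/1.0125 x 100 = 80.9%.

80.9%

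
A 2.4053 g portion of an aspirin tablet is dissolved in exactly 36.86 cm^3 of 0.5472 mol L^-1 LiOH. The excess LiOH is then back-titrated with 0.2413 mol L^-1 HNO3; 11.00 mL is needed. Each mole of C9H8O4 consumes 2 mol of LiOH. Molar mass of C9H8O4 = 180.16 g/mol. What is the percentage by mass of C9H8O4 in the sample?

Total n(LiOH) added = 0.5472 x 0.03686 = 0.02017 mol.
n(HNO3) used = 0.2413 x 0.01100 = 0.002654 mol, which equals the excess n(LiOH).
So n(LiOH) consumed by the sample = 0.02017 - 0.002654 = 0.01752 mol.
n(C9H8O4) = 0.01752 / 2 = 0.008758 mol.
mass C9H8O4 = 0.008758 x 180.16 = 1.578 g, so %C9H8O4 = 1.578/2.4053 x 100 = 65.6%.

65.6%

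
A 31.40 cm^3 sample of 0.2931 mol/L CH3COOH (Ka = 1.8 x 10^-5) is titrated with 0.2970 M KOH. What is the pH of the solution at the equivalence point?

n(CH3COOH) = 0.2931 x 0.03140 = 0.009203 mol; V(KOH) at equivalence = 0.009203/0.2970 = 0.03099 L.
At equivalence all the acid is converted to CH3COO-; total volume = 0.03140 + 0.03099 = 0.06239 L, so [CH3COO-] = 0.009203/0.06239 = 0.1475 M.
Kb = Kw/Ka = 1.0e-14 / 1.8 x 10^-5 = 5.56e-10.
[OH^-] = sqrt(Kb x [CH3COO-]) = sqrt(5.56e-10 x 0.1475) = 9.05e-6 M.
pOH = 5.04, so pH = 14.00 - 5.04 = 8.96.

8.96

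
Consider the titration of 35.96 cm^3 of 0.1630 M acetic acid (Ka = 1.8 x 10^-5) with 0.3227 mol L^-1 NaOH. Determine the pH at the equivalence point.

8.89

n(CH3COOH) = 0.1630 x 0.03596 = 0.005861 mol; V(NaOH) at equivalence = 0.005861/0.3227 = 0.01816 L.
At equivalence all the acid is converted to CH3COO-; total volume = 0.03596 + 0.01816 = 0.05412 L, so [CH3COO-] = 0.005861/0.05412 = 0.1083 M.
Kb = Kw/Ka = 1.0e-14 / 1.8 x 10^-5 = 5.56e-10.
[OH^-] = sqrt(Kb x [CH3COO-]) = sqrt(5.56e-10 x 0.1083) = 7.76e-6 M.
pOH = 5.11, so pH = 14.00 - 5.11 = 8.89.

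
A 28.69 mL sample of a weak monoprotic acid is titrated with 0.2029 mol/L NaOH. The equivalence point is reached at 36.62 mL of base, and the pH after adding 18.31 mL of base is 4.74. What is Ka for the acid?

1.8 x 10^-5

18.31 mL is half of the equivalence volume, so this is the half-equivalence point where [HA] = [A^-].
At half-equivalence pH = pKa, so pKa = 4.74.
Ka = 10^(-4.74) = 1.8 x 10^-5.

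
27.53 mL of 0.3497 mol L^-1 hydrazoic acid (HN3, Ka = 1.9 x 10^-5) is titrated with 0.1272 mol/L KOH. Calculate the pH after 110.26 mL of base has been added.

n(acid) = 0.3497 x 0.02753 = 0.009627 mol; n(KOH) added = 0.1272 x 0.1103 = 0.01403 mol.
Base is in excess by 0.01403 - 0.009627 = 0.004398 mol in a total volume of 0.1378 L.
[OH^-] = 0.004398/0.1378 = 0.03192 M, so pOH = 1.50 and pH = 14.00 - 1.50 = 12.50.

12.50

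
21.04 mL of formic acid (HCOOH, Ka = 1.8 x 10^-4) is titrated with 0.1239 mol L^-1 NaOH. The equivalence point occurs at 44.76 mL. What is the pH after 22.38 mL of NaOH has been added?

3.74

22.38 mL is exactly half the equivalence volume (44.76/2), i.e. the half-equivalence point.
There, n(HA) = n(A^-), so pH = pKa = -log(1.8 x 10^-4) = 3.74.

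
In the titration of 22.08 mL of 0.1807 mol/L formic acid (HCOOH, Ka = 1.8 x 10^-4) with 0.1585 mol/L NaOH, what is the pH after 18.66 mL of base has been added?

4.20

Initial n(HCOOH) = 0.1807 x 0.02208 = 0.003990 mol.
n(NaOH) added = 0.1585 x 0.01866 = 0.002958 mol, converting that many moles of HCOOH to HCOO-.
Remaining n(HCOOH) = 0.001032 mol; n(HCOO-) = 0.002958 mol.
By Henderson-Hasselbalch, pH = pKa + log([A^-]/[HA]) = 3.74 + log(0.002958/0.001032) = 3.74 + (+0.46) = 4.20.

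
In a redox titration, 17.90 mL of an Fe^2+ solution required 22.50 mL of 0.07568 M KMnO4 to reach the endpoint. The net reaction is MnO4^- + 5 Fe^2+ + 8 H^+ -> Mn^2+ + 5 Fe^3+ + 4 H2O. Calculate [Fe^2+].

0.476 M

n(KMnO4) = 0.07568 x 0.02250 = 0.001703 mol.
From the balanced equation, 1 mol KMnO4 reacts with 5 mol Fe^2+, so n(Fe^2+) = 0.001703 x 5/1 = 0.008514 mol.
[Fe^2+] = 0.008514 / 0.01790 L = 0.476 M.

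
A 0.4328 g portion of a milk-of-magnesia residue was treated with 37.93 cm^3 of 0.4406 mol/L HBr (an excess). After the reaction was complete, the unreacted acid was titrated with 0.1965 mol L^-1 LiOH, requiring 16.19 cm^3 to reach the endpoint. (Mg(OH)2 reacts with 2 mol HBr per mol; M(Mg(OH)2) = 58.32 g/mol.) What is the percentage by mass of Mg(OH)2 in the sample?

Total n(HBr) added = 0.4406 x 0.03793 = 0.01671 mol.
n(LiOH) used = 0.1965 x 0.01619 = 0.003181 mol, which equals the excess n(HBr).
So n(HBr) consumed by the sample = 0.01671 - 0.003181 = 0.01353 mol.
n(Mg(OH)2) = 0.01353 / 2 = 0.006765 mol.
mass Mg(OH)2 = 0.006765 x 58.32 = 0.3946 g, so %Mg(OH)2 = 0.3946/0.4328 x 100 = 91.2%.

91.2%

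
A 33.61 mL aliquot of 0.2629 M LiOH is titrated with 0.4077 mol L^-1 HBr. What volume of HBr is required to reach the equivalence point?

n(LiOH) = 0.2629 mol/L x 0.03361 L = 0.008836 mol.
At equivalence n(HBr) = n(LiOH) = 0.008836 mol.
V(HBr) = 0.008836 / 0.4077 = 0.02167 L = 21.7 mL.

21.7 mL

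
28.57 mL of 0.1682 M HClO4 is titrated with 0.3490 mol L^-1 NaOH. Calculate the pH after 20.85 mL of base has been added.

n(acid) = 0.1682 x 0.02857 = 0.004805 mol; n(NaOH) added = 0.3490 x 0.02085 = 0.007277 mol.
Base is in excess by 0.007277 - 0.004805 = 0.002471 mol in a total volume of 0.04942 L.
[OH^-] = 0.002471/0.04942 = 0.05000 M, so pOH = 1.30 and pH = 14.00 - 1.30 = 12.70.

12.70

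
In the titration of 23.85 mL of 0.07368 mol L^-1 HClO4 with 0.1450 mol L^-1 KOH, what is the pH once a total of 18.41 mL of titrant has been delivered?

n(acid) = 0.07368 x 0.02385 = 0.001757 mol; n(KOH) added = 0.1450 x 0.01841 = 0.002669 mol.
Base is in excess by 0.002669 - 0.001757 = 0.0009122 mol in a total volume of 0.04226 L.
[OH^-] = 0.0009122/0.04226 = 0.02158 M, so pOH = 1.67 and pH = 14.00 - 1.67 = 12.33.

12.33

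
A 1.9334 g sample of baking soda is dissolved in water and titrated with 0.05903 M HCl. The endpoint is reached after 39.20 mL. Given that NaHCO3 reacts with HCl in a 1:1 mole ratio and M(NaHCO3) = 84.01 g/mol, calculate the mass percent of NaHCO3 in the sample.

n(HCl) = 0.05903 x 0.03920 = 0.002314 mol.
n(NaHCO3) = 0.002314 / 1 = 0.002314 mol.
mass of NaHCO3 = 0.002314 x 84.01 = 0.1944 g.
% purity = 0.1944 / 1.9334 x 100 = 10.1%.

10.1%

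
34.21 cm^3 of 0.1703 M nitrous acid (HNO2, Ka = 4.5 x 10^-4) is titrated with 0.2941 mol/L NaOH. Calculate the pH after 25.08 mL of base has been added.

n(acid) = 0.1703 x 0.03421 = 0.005826 mol; n(NaOH) added = 0.2941 x 0.02508 = 0.007376 mol.
Base is in excess by 0.007376 - 0.005826 = 0.001550 mol in a total volume of 0.05929 L.
[OH^-] = 0.001550/0.05929 = 0.02614 M, so pOH = 1.58 and pH = 14.00 - 1.58 = 12.42.

12.42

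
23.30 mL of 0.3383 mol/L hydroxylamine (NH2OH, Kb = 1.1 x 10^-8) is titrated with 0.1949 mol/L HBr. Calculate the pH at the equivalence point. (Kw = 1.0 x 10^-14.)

3.47

n(NH2OH) = 0.3383 x 0.02330 = 0.007882 mol; V(HBr) at equivalence = 0.007882/0.1949 = 0.04044 L.
At equivalence the base is fully converted to NH3OH+; total volume = 0.06374 L, so [NH3OH+] = 0.007882/0.06374 = 0.1237 M.
Ka(NH3OH+) = Kw/Kb = 1.0e-14 / 1.1 x 10^-8 = 9.09e-7.
[H^+] = sqrt(Ka x [NH3OH+]) = sqrt(9.09e-7 x 0.1237) = 0.000335 M.
pH = -log(0.000335) = 3.47.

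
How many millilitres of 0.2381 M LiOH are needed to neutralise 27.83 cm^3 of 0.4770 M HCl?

55.8 mL

n(HCl) = 0.4770 mol/L x 0.02783 L = 0.01327 mol.
At equivalence n(LiOH) = n(HCl) = 0.01327 mol.
V(LiOH) = 0.01327 / 0.2381 = 0.05575 L = 55.8 mL.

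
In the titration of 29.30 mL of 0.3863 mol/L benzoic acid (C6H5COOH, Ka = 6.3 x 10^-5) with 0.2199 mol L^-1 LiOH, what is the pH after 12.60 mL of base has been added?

3.71

Initial n(C6H5COOH) = 0.3863 x 0.02930 = 0.01132 mol.
n(LiOH) added = 0.2199 x 0.01260 = 0.002771 mol, converting that many moles of C6H5COOH to C6H5COO-.
Remaining n(C6H5COOH) = 0.008548 mol; n(C6H5COO-) = 0.002771 mol.
By Henderson-Hasselbalch, pH = pKa + log([A^-]/[HA]) = 4.20 + log(0.002771/0.008548) = 4.20 + (-0.49) = 3.71.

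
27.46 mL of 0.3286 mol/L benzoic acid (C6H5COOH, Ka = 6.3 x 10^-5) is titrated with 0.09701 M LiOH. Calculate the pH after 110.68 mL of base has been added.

12.09

n(acid) = 0.3286 x 0.02746 = 0.009023 mol; n(LiOH) added = 0.09701 x 0.1107 = 0.01074 mol.
Base is in excess by 0.01074 - 0.009023 = 0.001714 mol in a total volume of 0.1381 L.
[OH^-] = 0.001714/0.1381 = 0.01241 M, so pOH = 1.91 and pH = 14.00 - 1.91 = 12.09.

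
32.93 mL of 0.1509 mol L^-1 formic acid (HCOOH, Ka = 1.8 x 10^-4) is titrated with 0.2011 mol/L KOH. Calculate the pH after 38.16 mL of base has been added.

n(acid) = 0.1509 x 0.03293 = 0.004969 mol; n(KOH) added = 0.2011 x 0.03816 = 0.007674 mol.
Base is in excess by 0.007674 - 0.004969 = 0.002705 mol in a total volume of 0.07109 L.
[OH^-] = 0.002705/0.07109 = 0.03805 M, so pOH = 1.42 and pH = 14.00 - 1.42 = 12.58.

12.58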